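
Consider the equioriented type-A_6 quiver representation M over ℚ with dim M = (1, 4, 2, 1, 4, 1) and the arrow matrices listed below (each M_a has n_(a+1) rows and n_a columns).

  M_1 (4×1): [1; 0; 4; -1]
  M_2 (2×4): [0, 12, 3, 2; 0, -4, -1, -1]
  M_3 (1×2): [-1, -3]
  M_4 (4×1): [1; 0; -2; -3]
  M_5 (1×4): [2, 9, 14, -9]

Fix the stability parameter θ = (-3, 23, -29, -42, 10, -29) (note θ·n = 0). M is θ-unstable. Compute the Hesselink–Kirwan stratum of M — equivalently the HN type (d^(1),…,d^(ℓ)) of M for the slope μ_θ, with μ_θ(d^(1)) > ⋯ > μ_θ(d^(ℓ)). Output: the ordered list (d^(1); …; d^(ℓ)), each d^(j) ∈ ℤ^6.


Via rank(M_{q-1}∘⋯∘M_p): M ≅ I[1,6], I[2,2]^2, I[2,3], I[5,5]^3.
μ_θ-semistable layers: μ^(1)=23; μ^(2)=10; μ^(3)=-3; μ^(4)=-19/2; μ^(5)=-51/4

((0, 2, 0, 0, 0, 0); (0, 0, 0, 0, 3, 0); (0, 1, 1, 0, 0, 0); (0, 0, 0, 0, 1, 1); (1, 1, 1, 1, 0, 0))


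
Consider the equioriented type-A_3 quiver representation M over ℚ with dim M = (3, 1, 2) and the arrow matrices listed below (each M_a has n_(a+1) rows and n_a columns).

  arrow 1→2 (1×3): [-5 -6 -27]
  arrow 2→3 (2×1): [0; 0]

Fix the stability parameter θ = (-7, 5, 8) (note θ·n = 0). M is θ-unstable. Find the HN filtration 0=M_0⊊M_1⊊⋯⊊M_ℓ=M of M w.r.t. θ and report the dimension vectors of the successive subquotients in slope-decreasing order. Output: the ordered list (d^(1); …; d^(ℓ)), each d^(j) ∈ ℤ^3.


Barcode: M ≅ I[1,1]^2, I[1,2], I[3,3]^2. HN layers by μ_θ (3 steps, strictly decreasing):
  μ^(1)=8; μ^(2)=5; μ^(3)=-7

((0, 0, 2); (0, 1, 0); (3, 0, 0))


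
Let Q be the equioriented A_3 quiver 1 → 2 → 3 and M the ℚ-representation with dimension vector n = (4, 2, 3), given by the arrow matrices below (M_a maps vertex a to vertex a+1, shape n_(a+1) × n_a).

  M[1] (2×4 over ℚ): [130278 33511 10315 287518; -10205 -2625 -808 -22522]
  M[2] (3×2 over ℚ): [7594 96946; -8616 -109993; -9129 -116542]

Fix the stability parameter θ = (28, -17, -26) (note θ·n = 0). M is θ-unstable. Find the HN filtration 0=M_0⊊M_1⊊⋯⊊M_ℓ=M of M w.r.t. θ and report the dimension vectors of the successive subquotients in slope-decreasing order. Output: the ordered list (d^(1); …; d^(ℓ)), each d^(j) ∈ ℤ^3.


Via rank(M_{q-1}∘⋯∘M_p): M ≅ I[1,1]^2, I[1,3]^2, I[3,3].
μ_θ-semistable layers: μ^(1)=28; μ^(2)=-5; μ^(3)=-26

((2, 0, 0); (2, 2, 2); (0, 0, 1))


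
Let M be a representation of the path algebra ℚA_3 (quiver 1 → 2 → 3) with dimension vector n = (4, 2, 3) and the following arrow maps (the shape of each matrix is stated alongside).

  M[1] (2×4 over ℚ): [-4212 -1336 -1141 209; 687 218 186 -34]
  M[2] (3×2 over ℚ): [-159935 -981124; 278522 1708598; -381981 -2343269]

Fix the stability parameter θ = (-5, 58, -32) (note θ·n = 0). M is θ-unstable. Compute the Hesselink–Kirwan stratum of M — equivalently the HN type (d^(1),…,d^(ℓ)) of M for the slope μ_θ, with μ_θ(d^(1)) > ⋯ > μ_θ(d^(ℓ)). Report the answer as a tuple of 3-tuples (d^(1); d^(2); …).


Via rank(M_{q-1}∘⋯∘M_p): M ≅ I[1,1]^2, I[1,3]^2, I[3,3].
μ_θ-semistable layers: μ^(1)=13; μ^(2)=-5; μ^(3)=-32

((0, 2, 2); (4, 0, 0); (0, 0, 1))


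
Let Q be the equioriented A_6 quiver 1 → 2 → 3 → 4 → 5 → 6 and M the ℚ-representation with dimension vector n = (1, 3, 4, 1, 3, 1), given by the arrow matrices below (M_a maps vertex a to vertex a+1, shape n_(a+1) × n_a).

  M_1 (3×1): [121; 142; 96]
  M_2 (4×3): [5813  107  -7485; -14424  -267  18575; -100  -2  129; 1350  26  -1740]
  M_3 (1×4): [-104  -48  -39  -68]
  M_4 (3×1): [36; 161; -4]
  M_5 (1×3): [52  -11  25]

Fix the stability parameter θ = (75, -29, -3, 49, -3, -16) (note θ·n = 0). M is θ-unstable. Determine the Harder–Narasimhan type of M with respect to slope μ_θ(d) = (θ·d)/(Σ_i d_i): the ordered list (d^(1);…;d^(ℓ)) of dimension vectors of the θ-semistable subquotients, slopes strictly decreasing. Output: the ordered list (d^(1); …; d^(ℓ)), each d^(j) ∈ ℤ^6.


Barcode: M ≅ I[1,3], I[2,3], I[2,6], I[3,3], I[5,5]^2. HN layers by μ_θ (4 steps, strictly decreasing):
  μ^(1)=43/3; μ^(2)=10; μ^(3)=-3; μ^(4)=-29

((1, 1, 1, 0, 0, 0); (0, 0, 0, 1, 1, 1); (0, 0, 3, 0, 2, 0); (0, 2, 0, 0, 0, 0))


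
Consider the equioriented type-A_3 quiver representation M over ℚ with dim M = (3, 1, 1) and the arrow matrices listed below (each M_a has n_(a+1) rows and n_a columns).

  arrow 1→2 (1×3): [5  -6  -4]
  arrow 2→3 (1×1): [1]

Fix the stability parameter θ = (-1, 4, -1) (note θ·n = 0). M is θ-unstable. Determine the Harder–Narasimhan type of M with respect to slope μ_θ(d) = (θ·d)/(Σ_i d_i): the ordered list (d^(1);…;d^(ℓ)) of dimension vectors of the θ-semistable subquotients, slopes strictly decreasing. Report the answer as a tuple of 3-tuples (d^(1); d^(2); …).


Interval decomposition of M: I[1,1]^2, I[1,3].
HN type (ℓ=2): μ^(1)=3/2; μ^(2)=-1

((0, 1, 1); (3, 0, 0))


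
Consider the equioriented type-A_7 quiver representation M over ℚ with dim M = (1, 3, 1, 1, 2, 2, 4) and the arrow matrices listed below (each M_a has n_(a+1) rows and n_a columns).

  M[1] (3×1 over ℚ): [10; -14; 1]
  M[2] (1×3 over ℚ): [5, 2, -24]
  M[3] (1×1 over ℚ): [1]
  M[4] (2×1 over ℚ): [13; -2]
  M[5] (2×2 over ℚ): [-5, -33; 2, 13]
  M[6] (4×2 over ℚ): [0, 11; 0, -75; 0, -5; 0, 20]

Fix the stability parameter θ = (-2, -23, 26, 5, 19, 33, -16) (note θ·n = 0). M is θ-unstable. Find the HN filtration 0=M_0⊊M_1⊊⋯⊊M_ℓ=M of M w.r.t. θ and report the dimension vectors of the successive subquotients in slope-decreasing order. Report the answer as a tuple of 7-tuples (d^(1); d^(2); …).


Barcode: M ≅ I[1,6], I[2,2]^2, I[5,7], I[7,7]^3. HN layers by μ_θ (7 steps, strictly decreasing):
  μ^(1)=33; μ^(2)=19; μ^(3)=31/2; μ^(4)=12; μ^(5)=-25/2; μ^(6)=-16; μ^(7)=-23

((0, 0, 0, 0, 0, 1, 0); (0, 0, 0, 0, 1, 0, 0); (0, 0, 1, 1, 0, 0, 0); (0, 0, 0, 0, 1, 1, 1); (1, 1, 0, 0, 0, 0, 0); (0, 0, 0, 0, 0, 0, 3); (0, 2, 0, 0, 0, 0, 0))


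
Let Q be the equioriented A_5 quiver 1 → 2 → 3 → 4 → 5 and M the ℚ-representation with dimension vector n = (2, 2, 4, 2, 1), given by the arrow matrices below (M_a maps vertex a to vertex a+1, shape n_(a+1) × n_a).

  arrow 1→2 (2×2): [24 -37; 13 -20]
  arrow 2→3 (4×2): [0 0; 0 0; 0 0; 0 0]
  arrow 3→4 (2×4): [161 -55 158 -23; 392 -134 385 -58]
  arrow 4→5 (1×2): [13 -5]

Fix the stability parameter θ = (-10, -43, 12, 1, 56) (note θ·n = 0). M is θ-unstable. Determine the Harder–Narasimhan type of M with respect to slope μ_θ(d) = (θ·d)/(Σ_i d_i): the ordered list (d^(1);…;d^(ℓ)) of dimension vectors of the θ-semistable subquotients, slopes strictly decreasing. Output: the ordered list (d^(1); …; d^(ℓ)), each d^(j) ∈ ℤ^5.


Interval decomposition of M: I[1,2]^2, I[3,3]^2, I[3,4], I[3,5].
HN type (ℓ=4): μ^(1)=56; μ^(2)=12; μ^(3)=13/2; μ^(4)=-53/2

((0, 0, 0, 0, 1); (0, 0, 2, 0, 0); (0, 0, 2, 2, 0); (2, 2, 0, 0, 0))


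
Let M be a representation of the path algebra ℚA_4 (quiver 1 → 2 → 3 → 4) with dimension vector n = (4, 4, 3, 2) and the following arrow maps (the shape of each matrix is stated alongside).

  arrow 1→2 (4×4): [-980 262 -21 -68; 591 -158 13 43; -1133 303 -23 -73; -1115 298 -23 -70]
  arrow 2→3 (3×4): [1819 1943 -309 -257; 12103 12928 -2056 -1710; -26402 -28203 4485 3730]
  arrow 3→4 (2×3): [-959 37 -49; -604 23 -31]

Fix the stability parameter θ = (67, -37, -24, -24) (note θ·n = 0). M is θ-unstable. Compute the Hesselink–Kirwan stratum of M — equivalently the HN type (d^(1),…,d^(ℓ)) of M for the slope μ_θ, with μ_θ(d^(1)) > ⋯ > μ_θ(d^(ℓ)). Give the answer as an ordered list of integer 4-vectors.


Barcode: M ≅ I[1,2], I[1,3], I[1,4]^2. HN layers by μ_θ (3 steps, strictly decreasing):
  μ^(1)=15; μ^(2)=2; μ^(3)=-9/2

((1, 1, 0, 0); (1, 1, 1, 0); (2, 2, 2, 2))


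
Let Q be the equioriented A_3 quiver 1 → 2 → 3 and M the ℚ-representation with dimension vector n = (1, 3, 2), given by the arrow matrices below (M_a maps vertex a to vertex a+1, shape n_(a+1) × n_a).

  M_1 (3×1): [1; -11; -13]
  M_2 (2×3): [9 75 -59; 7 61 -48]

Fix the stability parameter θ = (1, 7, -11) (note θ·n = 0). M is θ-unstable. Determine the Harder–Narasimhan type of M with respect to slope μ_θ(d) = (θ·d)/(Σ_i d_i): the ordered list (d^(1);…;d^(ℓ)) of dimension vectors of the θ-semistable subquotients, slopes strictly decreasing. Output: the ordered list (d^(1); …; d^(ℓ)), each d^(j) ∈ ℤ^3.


Via rank(M_{q-1}∘⋯∘M_p): M ≅ I[1,3], I[2,2], I[2,3].
μ_θ-semistable layers: μ^(1)=7; μ^(2)=-1; μ^(3)=-2

((0, 1, 0); (1, 1, 1); (0, 1, 1))


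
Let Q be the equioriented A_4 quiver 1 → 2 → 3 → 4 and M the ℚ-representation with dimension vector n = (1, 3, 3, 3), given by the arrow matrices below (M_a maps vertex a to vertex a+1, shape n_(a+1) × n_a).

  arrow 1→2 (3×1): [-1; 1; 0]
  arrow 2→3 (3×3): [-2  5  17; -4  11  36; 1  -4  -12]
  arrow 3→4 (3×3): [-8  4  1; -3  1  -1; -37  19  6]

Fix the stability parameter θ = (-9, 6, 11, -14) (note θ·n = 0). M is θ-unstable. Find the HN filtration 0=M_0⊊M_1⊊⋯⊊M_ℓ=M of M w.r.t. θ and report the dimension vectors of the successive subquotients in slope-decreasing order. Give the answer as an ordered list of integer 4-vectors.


Barcode: M ≅ I[1,4], I[2,3], I[2,4], I[4,4]. HN layers by μ_θ (5 steps, strictly decreasing):
  μ^(1)=11; μ^(2)=6; μ^(3)=1; μ^(4)=-9; μ^(5)=-14

((0, 0, 1, 0); (0, 1, 0, 0); (0, 2, 2, 2); (1, 0, 0, 0); (0, 0, 0, 1))


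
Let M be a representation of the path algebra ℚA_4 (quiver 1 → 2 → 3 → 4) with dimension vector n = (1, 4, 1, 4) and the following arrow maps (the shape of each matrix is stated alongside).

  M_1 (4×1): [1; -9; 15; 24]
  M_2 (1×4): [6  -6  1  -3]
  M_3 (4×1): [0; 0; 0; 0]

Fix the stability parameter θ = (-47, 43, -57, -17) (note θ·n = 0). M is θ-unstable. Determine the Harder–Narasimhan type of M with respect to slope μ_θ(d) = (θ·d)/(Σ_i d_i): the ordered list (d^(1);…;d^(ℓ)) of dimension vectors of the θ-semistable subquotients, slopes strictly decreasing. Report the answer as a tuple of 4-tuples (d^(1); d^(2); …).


Barcode: M ≅ I[1,3], I[2,2]^3, I[4,4]^4. HN layers by μ_θ (4 steps, strictly decreasing):
  μ^(1)=43; μ^(2)=-7; μ^(3)=-17; μ^(4)=-47

((0, 3, 0, 0); (0, 1, 1, 0); (0, 0, 0, 4); (1, 0, 0, 0))


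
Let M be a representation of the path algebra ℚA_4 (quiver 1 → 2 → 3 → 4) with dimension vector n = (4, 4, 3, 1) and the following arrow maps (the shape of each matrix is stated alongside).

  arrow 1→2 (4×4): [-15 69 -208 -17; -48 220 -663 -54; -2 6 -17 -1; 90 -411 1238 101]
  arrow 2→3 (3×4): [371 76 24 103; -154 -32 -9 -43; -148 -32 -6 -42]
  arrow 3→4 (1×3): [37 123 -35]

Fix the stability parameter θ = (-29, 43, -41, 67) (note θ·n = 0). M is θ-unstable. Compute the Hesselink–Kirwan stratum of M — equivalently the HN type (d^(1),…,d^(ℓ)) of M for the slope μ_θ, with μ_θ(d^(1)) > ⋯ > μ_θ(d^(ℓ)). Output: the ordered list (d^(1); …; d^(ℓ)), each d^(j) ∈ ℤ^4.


Barcode: M ≅ I[1,2]^2, I[1,3], I[1,4], I[3,3]. HN layers by μ_θ (5 steps, strictly decreasing):
  μ^(1)=67; μ^(2)=43; μ^(3)=1; μ^(4)=-29; μ^(5)=-41

((0, 0, 0, 1); (0, 2, 0, 0); (0, 2, 2, 0); (4, 0, 0, 0); (0, 0, 1, 0))


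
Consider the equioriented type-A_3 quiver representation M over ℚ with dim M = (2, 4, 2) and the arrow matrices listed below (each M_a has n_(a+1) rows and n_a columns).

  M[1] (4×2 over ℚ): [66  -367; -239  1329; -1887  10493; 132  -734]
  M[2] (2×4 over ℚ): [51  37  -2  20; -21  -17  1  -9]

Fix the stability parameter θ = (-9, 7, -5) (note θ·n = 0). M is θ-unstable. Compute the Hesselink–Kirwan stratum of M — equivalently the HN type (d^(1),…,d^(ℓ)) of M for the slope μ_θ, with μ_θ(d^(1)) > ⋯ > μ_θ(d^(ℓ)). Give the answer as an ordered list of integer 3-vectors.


Interval decomposition of M: I[1,3]^2, I[2,2]^2.
HN type (ℓ=3): μ^(1)=7; μ^(2)=1; μ^(3)=-9

((0, 2, 0); (0, 2, 2); (2, 0, 0))


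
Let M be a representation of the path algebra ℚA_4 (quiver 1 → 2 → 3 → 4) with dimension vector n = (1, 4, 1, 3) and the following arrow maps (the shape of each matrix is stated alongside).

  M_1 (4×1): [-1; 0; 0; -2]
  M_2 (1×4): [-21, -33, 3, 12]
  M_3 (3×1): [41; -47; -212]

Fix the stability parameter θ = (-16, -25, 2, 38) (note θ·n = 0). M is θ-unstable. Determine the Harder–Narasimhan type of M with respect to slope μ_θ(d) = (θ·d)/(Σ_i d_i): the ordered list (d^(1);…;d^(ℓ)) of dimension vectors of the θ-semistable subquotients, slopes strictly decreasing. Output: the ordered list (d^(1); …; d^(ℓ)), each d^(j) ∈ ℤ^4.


Barcode: M ≅ I[1,4], I[2,2]^3, I[4,4]^2. HN layers by μ_θ (4 steps, strictly decreasing):
  μ^(1)=38; μ^(2)=2; μ^(3)=-41/2; μ^(4)=-25

((0, 0, 0, 3); (0, 0, 1, 0); (1, 1, 0, 0); (0, 3, 0, 0))


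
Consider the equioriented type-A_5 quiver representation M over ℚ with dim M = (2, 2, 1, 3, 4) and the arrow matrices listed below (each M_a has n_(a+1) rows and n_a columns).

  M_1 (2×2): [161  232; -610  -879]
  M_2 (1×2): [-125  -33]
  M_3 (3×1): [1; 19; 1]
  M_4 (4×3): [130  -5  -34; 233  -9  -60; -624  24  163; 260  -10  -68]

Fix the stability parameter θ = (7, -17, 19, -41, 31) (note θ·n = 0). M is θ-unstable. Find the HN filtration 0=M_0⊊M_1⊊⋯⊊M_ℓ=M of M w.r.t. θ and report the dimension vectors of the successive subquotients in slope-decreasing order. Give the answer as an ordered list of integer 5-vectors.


Barcode: M ≅ I[1,2], I[1,5], I[4,5]^2, I[5,5]. HN layers by μ_θ (4 steps, strictly decreasing):
  μ^(1)=31; μ^(2)=-5; μ^(3)=-8; μ^(4)=-41

((0, 0, 0, 0, 4); (1, 1, 0, 0, 0); (1, 1, 1, 1, 0); (0, 0, 0, 2, 0))


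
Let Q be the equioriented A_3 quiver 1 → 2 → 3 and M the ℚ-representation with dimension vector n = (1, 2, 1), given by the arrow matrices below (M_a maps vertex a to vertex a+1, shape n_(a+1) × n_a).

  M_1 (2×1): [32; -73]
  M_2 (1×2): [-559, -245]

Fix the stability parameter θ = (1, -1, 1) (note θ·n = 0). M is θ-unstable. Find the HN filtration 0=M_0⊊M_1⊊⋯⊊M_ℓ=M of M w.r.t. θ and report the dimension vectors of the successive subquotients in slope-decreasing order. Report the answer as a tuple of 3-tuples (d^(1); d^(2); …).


Interval decomposition of M: I[1,3], I[2,2].
HN type (ℓ=3): μ^(1)=1; μ^(2)=0; μ^(3)=-1

((0, 0, 1); (1, 1, 0); (0, 1, 0))


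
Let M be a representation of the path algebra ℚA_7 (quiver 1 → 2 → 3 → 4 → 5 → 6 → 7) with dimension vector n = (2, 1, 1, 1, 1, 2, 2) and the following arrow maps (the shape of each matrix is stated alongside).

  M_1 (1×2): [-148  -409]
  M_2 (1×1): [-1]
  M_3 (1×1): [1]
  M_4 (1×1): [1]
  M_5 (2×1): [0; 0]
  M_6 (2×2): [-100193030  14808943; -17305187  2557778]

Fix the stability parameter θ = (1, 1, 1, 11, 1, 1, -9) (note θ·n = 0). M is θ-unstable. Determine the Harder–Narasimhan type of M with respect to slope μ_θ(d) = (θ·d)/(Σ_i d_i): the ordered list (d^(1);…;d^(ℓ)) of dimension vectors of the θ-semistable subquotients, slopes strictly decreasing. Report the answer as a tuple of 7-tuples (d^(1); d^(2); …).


Interval decomposition of M: I[1,1], I[1,5], I[6,7]^2.
HN type (ℓ=3): μ^(1)=6; μ^(2)=1; μ^(3)=-4

((0, 0, 0, 1, 1, 0, 0); (2, 1, 1, 0, 0, 0, 0); (0, 0, 0, 0, 0, 2, 2))


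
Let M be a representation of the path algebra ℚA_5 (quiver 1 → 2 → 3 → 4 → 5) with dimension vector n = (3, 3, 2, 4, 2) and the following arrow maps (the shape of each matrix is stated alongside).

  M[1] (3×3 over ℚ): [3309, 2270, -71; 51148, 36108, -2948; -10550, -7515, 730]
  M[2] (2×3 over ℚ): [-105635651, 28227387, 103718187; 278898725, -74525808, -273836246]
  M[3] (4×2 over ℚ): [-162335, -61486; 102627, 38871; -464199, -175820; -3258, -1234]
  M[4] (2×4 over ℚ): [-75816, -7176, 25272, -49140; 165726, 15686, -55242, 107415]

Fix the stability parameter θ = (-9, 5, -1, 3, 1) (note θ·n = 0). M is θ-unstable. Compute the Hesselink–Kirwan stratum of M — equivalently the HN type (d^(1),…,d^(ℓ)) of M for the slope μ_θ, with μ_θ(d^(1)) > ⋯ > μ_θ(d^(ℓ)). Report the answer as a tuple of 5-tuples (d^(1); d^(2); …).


Barcode: M ≅ I[1,1], I[1,4]^2, I[2,2], I[4,4], I[4,5], I[5,5]. HN layers by μ_θ (5 steps, strictly decreasing):
  μ^(1)=5; μ^(2)=3; μ^(3)=2; μ^(4)=1; μ^(5)=-9

((0, 1, 0, 0, 0); (0, 0, 0, 3, 0); (0, 2, 2, 1, 1); (0, 0, 0, 0, 1); (3, 0, 0, 0, 0))


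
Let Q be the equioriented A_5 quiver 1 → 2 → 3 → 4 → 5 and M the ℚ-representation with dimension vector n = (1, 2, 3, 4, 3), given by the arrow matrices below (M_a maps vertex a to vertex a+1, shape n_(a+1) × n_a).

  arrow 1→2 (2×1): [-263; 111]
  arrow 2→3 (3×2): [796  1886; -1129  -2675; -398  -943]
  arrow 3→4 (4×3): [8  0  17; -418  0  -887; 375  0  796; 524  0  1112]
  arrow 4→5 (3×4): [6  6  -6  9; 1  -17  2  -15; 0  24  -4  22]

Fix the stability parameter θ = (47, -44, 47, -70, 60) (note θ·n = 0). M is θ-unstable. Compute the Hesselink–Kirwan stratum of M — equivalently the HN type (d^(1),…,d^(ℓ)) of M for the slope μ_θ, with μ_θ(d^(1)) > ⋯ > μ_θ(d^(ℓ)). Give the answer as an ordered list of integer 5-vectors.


Interval decomposition of M: I[1,4], I[2,3], I[3,5], I[4,4], I[4,5], I[5,5].
HN type (ℓ=6): μ^(1)=60; μ^(2)=47; μ^(3)=-5; μ^(4)=-23/2; μ^(5)=-44; μ^(6)=-70

((0, 0, 0, 0, 3); (0, 0, 1, 0, 0); (1, 1, 1, 1, 0); (0, 0, 1, 1, 0); (0, 1, 0, 0, 0); (0, 0, 0, 2, 0))


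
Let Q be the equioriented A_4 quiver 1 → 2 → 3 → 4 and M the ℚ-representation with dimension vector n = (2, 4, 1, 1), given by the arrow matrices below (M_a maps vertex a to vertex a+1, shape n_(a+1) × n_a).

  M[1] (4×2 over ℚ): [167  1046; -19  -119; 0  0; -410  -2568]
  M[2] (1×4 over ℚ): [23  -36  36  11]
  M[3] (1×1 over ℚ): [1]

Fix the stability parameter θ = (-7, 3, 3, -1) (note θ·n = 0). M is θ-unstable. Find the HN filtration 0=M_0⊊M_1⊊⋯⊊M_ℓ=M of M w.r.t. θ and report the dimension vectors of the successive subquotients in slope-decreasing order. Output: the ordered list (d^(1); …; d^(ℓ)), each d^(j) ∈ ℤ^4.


Via rank(M_{q-1}∘⋯∘M_p): M ≅ I[1,2], I[1,4], I[2,2]^2.
μ_θ-semistable layers: μ^(1)=3; μ^(2)=5/3; μ^(3)=-7

((0, 3, 0, 0); (0, 1, 1, 1); (2, 0, 0, 0))


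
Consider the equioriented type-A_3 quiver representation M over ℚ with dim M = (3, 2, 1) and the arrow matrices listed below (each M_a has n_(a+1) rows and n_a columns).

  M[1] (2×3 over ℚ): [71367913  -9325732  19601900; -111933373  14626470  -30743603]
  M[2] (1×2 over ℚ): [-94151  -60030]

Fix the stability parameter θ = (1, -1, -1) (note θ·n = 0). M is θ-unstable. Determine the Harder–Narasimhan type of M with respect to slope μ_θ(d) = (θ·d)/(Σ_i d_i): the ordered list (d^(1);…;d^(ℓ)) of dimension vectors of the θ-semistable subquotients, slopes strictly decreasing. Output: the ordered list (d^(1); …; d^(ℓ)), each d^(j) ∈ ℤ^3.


Barcode: M ≅ I[1,1], I[1,2], I[1,3]. HN layers by μ_θ (3 steps, strictly decreasing):
  μ^(1)=1; μ^(2)=0; μ^(3)=-1/3

((1, 0, 0); (1, 1, 0); (1, 1, 1))


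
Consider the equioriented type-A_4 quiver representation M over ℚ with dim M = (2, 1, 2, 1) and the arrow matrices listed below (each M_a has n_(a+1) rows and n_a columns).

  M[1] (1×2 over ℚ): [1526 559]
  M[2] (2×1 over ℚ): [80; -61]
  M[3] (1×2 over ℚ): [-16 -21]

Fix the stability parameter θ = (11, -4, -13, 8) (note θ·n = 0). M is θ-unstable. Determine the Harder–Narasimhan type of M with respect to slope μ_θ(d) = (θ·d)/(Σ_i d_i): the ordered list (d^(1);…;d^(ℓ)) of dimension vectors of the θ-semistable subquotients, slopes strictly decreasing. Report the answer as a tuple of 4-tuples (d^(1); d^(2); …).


Via rank(M_{q-1}∘⋯∘M_p): M ≅ I[1,1], I[1,4], I[3,3].
μ_θ-semistable layers: μ^(1)=11; μ^(2)=8; μ^(3)=-2; μ^(4)=-13

((1, 0, 0, 0); (0, 0, 0, 1); (1, 1, 1, 0); (0, 0, 1, 0))


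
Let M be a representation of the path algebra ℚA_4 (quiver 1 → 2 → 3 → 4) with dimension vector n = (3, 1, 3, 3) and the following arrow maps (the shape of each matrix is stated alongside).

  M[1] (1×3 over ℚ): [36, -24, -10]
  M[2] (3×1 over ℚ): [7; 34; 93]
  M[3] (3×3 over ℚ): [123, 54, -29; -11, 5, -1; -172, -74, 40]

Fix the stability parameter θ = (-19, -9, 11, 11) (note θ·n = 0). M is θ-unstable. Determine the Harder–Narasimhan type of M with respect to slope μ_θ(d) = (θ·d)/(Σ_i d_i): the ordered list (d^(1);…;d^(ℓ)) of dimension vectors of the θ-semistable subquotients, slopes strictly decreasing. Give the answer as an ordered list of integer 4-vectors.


Interval decomposition of M: I[1,1]^2, I[1,3], I[3,4]^2, I[4,4].
HN type (ℓ=3): μ^(1)=11; μ^(2)=-9; μ^(3)=-19

((0, 0, 3, 3); (0, 1, 0, 0); (3, 0, 0, 0))


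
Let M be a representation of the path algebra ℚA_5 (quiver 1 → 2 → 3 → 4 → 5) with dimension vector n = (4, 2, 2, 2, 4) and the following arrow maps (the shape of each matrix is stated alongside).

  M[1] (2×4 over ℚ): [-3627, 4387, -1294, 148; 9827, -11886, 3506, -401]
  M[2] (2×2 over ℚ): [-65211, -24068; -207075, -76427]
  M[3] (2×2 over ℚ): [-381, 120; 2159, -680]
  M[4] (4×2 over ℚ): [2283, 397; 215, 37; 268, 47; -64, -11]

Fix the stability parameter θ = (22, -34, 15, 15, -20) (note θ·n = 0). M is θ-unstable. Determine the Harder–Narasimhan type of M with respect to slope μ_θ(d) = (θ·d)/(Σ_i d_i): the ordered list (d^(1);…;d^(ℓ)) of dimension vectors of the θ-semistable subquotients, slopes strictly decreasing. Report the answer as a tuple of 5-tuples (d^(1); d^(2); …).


Interval decomposition of M: I[1,1]^2, I[1,3], I[1,5], I[4,5], I[5,5]^2.
HN type (ℓ=6): μ^(1)=22; μ^(2)=15; μ^(3)=10/3; μ^(4)=-5/2; μ^(5)=-6; μ^(6)=-20

((2, 0, 0, 0, 0); (0, 0, 1, 0, 0); (0, 0, 1, 1, 1); (0, 0, 0, 1, 1); (2, 2, 0, 0, 0); (0, 0, 0, 0, 2))


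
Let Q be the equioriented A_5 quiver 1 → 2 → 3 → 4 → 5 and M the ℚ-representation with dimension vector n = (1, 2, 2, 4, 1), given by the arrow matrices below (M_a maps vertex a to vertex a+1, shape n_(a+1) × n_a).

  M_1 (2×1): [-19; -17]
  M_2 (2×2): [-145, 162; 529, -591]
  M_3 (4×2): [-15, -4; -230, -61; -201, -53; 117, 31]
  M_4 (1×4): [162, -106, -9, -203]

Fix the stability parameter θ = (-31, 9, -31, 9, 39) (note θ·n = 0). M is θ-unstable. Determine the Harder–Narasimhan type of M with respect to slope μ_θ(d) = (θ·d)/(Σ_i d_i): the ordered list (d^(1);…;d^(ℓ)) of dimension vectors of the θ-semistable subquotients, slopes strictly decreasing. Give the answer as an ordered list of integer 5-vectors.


Interval decomposition of M: I[1,4], I[2,5], I[4,4]^2.
HN type (ℓ=4): μ^(1)=39; μ^(2)=9; μ^(3)=-11; μ^(4)=-31

((0, 0, 0, 0, 1); (0, 0, 0, 4, 0); (0, 2, 2, 0, 0); (1, 0, 0, 0, 0))


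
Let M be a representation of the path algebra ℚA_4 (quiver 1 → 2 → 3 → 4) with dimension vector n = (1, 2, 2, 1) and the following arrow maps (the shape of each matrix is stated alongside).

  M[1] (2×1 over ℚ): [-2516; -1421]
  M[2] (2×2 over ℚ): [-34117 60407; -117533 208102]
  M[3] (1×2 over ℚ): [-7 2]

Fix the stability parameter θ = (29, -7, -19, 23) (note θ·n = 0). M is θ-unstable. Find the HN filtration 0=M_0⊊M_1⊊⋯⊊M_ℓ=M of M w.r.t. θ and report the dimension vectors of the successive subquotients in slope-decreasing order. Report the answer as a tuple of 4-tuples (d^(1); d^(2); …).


Via rank(M_{q-1}∘⋯∘M_p): M ≅ I[1,4], I[2,3].
μ_θ-semistable layers: μ^(1)=23; μ^(2)=1; μ^(3)=-13

((0, 0, 0, 1); (1, 1, 1, 0); (0, 1, 1, 0))


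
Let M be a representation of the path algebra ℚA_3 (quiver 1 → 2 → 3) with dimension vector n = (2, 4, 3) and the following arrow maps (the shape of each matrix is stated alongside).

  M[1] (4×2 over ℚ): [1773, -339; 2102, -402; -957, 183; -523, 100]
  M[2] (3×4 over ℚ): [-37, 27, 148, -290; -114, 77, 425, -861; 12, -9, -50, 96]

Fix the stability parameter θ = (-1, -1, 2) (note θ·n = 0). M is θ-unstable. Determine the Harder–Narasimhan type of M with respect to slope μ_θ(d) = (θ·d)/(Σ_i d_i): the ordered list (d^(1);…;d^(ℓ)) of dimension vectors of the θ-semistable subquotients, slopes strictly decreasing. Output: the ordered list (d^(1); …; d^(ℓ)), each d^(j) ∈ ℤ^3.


Interval decomposition of M: I[1,3]^2, I[2,2], I[2,3].
HN type (ℓ=2): μ^(1)=2; μ^(2)=-1

((0, 0, 3); (2, 4, 0))


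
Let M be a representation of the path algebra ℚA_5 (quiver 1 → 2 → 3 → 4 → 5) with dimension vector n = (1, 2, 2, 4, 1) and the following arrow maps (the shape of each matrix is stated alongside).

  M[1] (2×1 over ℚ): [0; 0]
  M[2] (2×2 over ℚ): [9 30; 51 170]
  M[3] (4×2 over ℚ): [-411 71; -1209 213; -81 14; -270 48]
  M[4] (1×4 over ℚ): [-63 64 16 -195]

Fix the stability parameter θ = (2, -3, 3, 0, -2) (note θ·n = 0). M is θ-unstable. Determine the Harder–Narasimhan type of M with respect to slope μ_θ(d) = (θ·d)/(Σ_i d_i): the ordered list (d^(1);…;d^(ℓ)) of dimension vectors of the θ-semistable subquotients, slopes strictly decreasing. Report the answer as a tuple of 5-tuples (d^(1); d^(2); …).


Barcode: M ≅ I[1,1], I[2,2], I[2,5], I[3,4], I[4,4]^2. HN layers by μ_θ (5 steps, strictly decreasing):
  μ^(1)=2; μ^(2)=3/2; μ^(3)=1/3; μ^(4)=0; μ^(5)=-3

((1, 0, 0, 0, 0); (0, 0, 1, 1, 0); (0, 0, 1, 1, 1); (0, 0, 0, 2, 0); (0, 2, 0, 0, 0))


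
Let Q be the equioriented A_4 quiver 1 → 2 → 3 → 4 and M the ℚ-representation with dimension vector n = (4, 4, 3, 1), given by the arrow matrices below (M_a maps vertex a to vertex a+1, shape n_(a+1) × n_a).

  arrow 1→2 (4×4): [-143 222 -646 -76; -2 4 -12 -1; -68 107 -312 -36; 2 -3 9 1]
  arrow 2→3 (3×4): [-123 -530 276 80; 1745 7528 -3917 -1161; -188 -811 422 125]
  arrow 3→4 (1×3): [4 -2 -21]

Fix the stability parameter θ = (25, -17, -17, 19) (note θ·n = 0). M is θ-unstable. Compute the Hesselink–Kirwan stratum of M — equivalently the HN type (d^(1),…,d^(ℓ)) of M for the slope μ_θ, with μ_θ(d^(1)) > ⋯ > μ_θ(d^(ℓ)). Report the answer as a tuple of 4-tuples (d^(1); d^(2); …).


Via rank(M_{q-1}∘⋯∘M_p): M ≅ I[1,2], I[1,3]^2, I[1,4].
μ_θ-semistable layers: μ^(1)=19; μ^(2)=4; μ^(3)=-3

((0, 0, 0, 1); (1, 1, 0, 0); (3, 3, 3, 0))


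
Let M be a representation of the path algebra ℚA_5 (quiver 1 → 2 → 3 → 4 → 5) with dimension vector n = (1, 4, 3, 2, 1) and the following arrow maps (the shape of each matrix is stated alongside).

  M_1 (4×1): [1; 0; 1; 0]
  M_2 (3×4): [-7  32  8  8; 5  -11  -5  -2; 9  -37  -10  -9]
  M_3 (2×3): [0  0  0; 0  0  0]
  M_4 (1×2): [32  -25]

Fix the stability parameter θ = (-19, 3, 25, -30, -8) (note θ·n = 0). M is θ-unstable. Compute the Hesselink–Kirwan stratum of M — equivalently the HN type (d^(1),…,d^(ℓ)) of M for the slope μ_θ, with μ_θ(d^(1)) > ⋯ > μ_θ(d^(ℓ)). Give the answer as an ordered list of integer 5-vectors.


Via rank(M_{q-1}∘⋯∘M_p): M ≅ I[1,3], I[2,2], I[2,3]^2, I[4,4], I[4,5].
μ_θ-semistable layers: μ^(1)=25; μ^(2)=3; μ^(3)=-8; μ^(4)=-19; μ^(5)=-30

((0, 0, 3, 0, 0); (0, 4, 0, 0, 0); (0, 0, 0, 0, 1); (1, 0, 0, 0, 0); (0, 0, 0, 2, 0))


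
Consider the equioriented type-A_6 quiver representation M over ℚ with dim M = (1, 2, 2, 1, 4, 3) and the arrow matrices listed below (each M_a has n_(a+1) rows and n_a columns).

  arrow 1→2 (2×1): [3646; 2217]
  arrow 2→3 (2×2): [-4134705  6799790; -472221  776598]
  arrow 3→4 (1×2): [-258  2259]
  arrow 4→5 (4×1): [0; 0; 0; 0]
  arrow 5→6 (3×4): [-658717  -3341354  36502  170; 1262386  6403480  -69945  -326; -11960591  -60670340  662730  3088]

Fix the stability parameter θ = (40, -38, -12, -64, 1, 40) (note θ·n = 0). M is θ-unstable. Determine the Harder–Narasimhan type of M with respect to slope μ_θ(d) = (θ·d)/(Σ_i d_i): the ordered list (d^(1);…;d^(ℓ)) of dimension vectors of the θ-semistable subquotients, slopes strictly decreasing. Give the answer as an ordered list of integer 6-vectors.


Barcode: M ≅ I[1,2], I[2,4], I[3,3], I[5,5], I[5,6]^3. HN layers by μ_θ (4 steps, strictly decreasing):
  μ^(1)=40; μ^(2)=1; μ^(3)=-12; μ^(4)=-38

((0, 0, 0, 0, 0, 3); (1, 1, 0, 0, 4, 0); (0, 0, 1, 0, 0, 0); (0, 1, 1, 1, 0, 0))


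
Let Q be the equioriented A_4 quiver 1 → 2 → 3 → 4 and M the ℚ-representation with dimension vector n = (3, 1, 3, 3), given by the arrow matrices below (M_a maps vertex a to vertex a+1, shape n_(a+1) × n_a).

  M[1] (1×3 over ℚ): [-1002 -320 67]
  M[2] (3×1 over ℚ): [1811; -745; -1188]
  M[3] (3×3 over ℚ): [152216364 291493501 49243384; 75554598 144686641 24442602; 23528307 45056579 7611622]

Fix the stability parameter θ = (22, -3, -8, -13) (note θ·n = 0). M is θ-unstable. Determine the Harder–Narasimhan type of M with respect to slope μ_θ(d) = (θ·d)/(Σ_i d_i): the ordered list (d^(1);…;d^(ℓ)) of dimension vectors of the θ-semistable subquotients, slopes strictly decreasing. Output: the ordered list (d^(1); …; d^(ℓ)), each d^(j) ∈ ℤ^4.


Barcode: M ≅ I[1,1]^2, I[1,4], I[3,4]^2. HN layers by μ_θ (3 steps, strictly decreasing):
  μ^(1)=22; μ^(2)=-1/2; μ^(3)=-21/2

((2, 0, 0, 0); (1, 1, 1, 1); (0, 0, 2, 2))


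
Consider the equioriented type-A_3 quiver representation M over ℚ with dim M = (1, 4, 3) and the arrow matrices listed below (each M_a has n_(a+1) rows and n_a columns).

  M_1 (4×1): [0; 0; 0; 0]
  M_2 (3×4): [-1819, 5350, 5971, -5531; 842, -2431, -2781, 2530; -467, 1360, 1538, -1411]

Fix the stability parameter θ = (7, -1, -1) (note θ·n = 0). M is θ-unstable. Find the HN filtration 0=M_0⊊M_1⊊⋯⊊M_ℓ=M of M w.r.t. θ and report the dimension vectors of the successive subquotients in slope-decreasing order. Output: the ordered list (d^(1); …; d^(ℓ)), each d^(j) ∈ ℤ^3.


Barcode: M ≅ I[1,1], I[2,2], I[2,3]^3. HN layers by μ_θ (2 steps, strictly decreasing):
  μ^(1)=7; μ^(2)=-1

((1, 0, 0); (0, 4, 3))


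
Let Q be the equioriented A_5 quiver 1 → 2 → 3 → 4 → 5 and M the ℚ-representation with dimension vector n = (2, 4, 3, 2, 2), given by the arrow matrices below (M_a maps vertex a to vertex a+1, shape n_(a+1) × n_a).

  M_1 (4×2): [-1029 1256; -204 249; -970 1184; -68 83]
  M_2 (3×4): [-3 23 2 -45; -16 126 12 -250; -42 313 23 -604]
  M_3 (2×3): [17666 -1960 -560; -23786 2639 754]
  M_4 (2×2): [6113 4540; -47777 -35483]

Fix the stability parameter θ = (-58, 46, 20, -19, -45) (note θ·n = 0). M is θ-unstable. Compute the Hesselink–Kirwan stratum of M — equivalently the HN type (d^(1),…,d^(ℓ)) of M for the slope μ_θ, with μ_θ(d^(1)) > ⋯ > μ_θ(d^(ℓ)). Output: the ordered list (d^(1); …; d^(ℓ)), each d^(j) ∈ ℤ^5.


Barcode: M ≅ I[1,5]^2, I[2,2], I[2,3]. HN layers by μ_θ (4 steps, strictly decreasing):
  μ^(1)=46; μ^(2)=33; μ^(3)=1/2; μ^(4)=-58

((0, 1, 0, 0, 0); (0, 1, 1, 0, 0); (0, 2, 2, 2, 2); (2, 0, 0, 0, 0))


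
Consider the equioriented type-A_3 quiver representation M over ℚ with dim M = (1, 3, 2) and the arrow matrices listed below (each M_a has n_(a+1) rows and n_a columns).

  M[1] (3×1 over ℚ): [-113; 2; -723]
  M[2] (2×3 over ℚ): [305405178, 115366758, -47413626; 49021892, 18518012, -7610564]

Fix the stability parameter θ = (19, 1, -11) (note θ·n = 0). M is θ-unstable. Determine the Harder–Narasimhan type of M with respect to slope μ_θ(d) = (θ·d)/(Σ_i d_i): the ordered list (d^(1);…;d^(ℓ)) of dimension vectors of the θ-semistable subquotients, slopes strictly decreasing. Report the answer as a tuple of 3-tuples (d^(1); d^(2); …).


Via rank(M_{q-1}∘⋯∘M_p): M ≅ I[1,2], I[2,2], I[2,3], I[3,3].
μ_θ-semistable layers: μ^(1)=10; μ^(2)=1; μ^(3)=-5; μ^(4)=-11

((1, 1, 0); (0, 1, 0); (0, 1, 1); (0, 0, 1))


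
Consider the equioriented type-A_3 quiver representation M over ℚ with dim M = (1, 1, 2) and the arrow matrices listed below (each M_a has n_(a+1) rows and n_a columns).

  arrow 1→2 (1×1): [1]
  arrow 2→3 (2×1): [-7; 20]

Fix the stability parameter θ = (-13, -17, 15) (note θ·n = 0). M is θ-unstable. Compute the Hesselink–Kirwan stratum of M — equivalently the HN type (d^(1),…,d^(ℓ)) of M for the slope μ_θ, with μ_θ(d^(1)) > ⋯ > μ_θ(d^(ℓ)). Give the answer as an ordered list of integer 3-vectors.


Interval decomposition of M: I[1,3], I[3,3].
HN type (ℓ=2): μ^(1)=15; μ^(2)=-15

((0, 0, 2); (1, 1, 0))


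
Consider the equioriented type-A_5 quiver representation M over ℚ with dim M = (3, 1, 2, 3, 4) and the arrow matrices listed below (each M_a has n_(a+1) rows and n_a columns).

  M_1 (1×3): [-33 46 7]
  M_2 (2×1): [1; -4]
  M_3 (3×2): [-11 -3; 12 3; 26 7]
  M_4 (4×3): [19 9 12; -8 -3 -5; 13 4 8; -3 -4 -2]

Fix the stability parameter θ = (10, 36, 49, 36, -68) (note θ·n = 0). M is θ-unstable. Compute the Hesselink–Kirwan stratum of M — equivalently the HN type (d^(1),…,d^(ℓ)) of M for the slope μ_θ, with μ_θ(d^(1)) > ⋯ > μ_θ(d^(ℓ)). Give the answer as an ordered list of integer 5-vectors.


Via rank(M_{q-1}∘⋯∘M_p): M ≅ I[1,1]^2, I[1,5], I[3,5], I[4,5], I[5,5].
μ_θ-semistable layers: μ^(1)=53/4; μ^(2)=10; μ^(3)=17/3; μ^(4)=-16; μ^(5)=-68

((0, 1, 1, 1, 1); (3, 0, 0, 0, 0); (0, 0, 1, 1, 1); (0, 0, 0, 1, 1); (0, 0, 0, 0, 1))


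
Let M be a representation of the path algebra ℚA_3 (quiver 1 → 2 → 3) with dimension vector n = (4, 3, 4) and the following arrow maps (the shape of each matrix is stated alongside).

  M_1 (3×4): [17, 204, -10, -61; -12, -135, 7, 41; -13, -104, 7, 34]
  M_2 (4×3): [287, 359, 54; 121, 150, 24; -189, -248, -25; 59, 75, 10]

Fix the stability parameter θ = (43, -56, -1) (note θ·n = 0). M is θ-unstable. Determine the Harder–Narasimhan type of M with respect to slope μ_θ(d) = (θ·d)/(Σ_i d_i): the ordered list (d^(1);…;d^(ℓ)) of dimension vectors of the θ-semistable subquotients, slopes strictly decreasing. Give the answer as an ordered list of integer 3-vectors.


Interval decomposition of M: I[1,1], I[1,3]^3, I[3,3].
HN type (ℓ=3): μ^(1)=43; μ^(2)=-1; μ^(3)=-13/2

((1, 0, 0); (0, 0, 4); (3, 3, 0))


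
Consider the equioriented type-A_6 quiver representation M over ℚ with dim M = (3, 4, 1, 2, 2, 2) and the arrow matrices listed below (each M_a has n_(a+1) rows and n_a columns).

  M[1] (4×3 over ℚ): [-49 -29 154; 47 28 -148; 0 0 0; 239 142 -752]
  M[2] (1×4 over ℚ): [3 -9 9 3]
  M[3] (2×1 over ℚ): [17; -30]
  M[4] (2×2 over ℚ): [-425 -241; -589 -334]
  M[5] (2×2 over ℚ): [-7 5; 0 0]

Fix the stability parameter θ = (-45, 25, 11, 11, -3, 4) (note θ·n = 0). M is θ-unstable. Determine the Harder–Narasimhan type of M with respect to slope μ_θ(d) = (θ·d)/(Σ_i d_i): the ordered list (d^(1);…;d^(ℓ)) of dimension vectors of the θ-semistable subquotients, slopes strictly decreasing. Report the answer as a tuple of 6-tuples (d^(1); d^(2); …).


Interval decomposition of M: I[1,1], I[1,2], I[1,5], I[2,2]^2, I[4,6], I[6,6].
HN type (ℓ=4): μ^(1)=25; μ^(2)=11; μ^(3)=4; μ^(4)=-45

((0, 3, 0, 0, 0, 0); (0, 1, 1, 1, 1, 0); (0, 0, 0, 1, 1, 2); (3, 0, 0, 0, 0, 0))


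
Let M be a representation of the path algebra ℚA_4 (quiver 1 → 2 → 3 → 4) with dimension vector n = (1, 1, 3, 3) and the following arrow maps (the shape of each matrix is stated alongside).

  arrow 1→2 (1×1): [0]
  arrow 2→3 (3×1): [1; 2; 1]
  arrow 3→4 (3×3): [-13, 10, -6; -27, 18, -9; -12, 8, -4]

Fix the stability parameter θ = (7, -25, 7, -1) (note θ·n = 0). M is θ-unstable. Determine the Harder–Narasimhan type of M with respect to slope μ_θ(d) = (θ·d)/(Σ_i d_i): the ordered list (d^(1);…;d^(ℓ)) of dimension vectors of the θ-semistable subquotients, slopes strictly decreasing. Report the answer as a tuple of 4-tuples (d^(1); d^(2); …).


Via rank(M_{q-1}∘⋯∘M_p): M ≅ I[1,1], I[2,4], I[3,3], I[3,4], I[4,4].
μ_θ-semistable layers: μ^(1)=7; μ^(2)=3; μ^(3)=-1; μ^(4)=-25

((1, 0, 1, 0); (0, 0, 2, 2); (0, 0, 0, 1); (0, 1, 0, 0))


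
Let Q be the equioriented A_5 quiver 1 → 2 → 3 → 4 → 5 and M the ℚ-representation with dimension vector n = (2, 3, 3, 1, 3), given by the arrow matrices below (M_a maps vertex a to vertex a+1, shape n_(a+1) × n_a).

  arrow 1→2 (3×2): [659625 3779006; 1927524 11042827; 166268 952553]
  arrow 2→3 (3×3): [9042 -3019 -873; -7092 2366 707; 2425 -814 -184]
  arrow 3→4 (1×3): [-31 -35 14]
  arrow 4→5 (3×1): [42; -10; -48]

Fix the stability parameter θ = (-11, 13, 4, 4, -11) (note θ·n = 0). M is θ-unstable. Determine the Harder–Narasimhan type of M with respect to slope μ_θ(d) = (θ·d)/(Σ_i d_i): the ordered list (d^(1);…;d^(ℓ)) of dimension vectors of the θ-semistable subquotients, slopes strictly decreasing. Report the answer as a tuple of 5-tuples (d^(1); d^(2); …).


Barcode: M ≅ I[1,3], I[1,5], I[2,3], I[5,5]^2. HN layers by μ_θ (3 steps, strictly decreasing):
  μ^(1)=17/2; μ^(2)=5/2; μ^(3)=-11

((0, 2, 2, 0, 0); (0, 1, 1, 1, 1); (2, 0, 0, 0, 2))


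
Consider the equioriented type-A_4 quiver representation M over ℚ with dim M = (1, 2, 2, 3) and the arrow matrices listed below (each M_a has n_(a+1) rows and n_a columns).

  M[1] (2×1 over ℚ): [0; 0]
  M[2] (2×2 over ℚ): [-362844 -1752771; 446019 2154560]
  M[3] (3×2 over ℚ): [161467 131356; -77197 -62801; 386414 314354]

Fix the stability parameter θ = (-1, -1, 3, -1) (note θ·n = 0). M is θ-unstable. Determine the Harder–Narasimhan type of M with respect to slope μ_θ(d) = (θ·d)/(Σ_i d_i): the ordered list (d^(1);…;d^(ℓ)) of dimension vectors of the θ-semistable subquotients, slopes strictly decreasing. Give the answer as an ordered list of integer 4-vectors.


Barcode: M ≅ I[1,1], I[2,4]^2, I[4,4]. HN layers by μ_θ (2 steps, strictly decreasing):
  μ^(1)=1; μ^(2)=-1

((0, 0, 2, 2); (1, 2, 0, 1))


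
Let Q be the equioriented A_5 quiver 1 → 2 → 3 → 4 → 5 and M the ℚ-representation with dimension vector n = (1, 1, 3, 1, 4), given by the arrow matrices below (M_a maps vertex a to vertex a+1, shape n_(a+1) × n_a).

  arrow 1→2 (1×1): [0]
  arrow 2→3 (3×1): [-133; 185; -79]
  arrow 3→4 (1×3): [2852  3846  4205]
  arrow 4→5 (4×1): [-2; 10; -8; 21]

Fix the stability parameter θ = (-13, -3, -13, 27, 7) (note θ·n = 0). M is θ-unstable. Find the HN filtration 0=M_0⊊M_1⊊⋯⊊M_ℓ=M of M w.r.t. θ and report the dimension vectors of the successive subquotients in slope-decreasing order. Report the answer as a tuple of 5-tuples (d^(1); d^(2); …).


Barcode: M ≅ I[1,1], I[2,5], I[3,3]^2, I[5,5]^3. HN layers by μ_θ (4 steps, strictly decreasing):
  μ^(1)=17; μ^(2)=7; μ^(3)=-8; μ^(4)=-13

((0, 0, 0, 1, 1); (0, 0, 0, 0, 3); (0, 1, 1, 0, 0); (1, 0, 2, 0, 0))


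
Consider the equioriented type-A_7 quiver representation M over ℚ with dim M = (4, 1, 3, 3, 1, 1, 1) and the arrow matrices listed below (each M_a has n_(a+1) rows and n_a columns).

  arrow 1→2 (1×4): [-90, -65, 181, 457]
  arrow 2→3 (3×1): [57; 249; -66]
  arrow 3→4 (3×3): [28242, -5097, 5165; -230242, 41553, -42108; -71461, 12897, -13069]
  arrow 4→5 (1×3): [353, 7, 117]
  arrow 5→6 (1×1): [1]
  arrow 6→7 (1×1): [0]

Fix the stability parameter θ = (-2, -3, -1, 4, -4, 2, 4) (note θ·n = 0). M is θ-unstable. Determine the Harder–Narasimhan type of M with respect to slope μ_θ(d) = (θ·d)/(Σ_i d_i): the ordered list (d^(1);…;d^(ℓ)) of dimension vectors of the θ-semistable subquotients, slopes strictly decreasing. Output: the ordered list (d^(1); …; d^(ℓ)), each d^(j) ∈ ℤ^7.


Via rank(M_{q-1}∘⋯∘M_p): M ≅ I[1,1]^3, I[1,6], I[3,4]^2, I[7,7].
μ_θ-semistable layers: μ^(1)=4; μ^(2)=2; μ^(3)=0; μ^(4)=-1; μ^(5)=-2; μ^(6)=-5/2

((0, 0, 0, 2, 0, 0, 1); (0, 0, 0, 0, 0, 1, 0); (0, 0, 0, 1, 1, 0, 0); (0, 0, 3, 0, 0, 0, 0); (3, 0, 0, 0, 0, 0, 0); (1, 1, 0, 0, 0, 0, 0))
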